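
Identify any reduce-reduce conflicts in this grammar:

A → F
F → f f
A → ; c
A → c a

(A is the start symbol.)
No reduce-reduce conflicts

Augment with A' → A and build the canonical LR(0) collection (I0 = CLOSURE({[A' → . A]}), then GOTO on every symbol after a dot until no new states appear). It has 9 states:
  I0: { [A → . ; c], [A → . F], [A → . c a], [A' → . A], [F → . f f] }  — shift
  I1: { [A → ; . c] }  — shift
  I2: { [A' → A .] }  — accept
  I3: { [A → F .] }  — reduce
  I4: { [A → c . a] }  — shift
  I5: { [F → f . f] }  — shift
  I6: { [F → f f .] }  — reduce
  I7: { [A → c a .] }  — reduce
  I8: { [A → ; c .] }  — reduce

No state contains more than one complete item.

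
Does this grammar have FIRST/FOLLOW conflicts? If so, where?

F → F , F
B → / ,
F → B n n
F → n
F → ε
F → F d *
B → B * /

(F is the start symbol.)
A FIRST/FOLLOW conflict occurs when a non-terminal N has a nullable alternative N → β (β ⇒* ε) and another alternative N → α with FIRST(α) ∩ FOLLOW(N) ≠ ∅: on such a lookahead the parser cannot decide between expanding α and letting N vanish via β.

Nullable non-terminals: F.
FIRST sets used below: FIRST(F) = { ',', '/', 'd', 'n', ε }, FIRST(B) = { '/' }

F: nullable alternative(s) F → ε; FOLLOW(F) = { $, ',', 'd' }
  F → F , F: FIRST \ {ε} = { ',', '/', 'd', 'n' } — overlaps FOLLOW(F) on { ',', 'd' }: CONFLICT
  F → B n n: FIRST \ {ε} = { '/' } — disjoint from FOLLOW(F)
  F → n: FIRST \ {ε} = { 'n' } — disjoint from FOLLOW(F)
  F → ε: FIRST \ {ε} = { } — this is the only nullable alternative, skip
  F → F d *: FIRST \ {ε} = { ',', '/', 'd', 'n' } — overlaps FOLLOW(F) on { ',', 'd' }: CONFLICT

B has no nullable alternative, so no FIRST/FOLLOW check is needed there.

So the grammar has 2 FIRST/FOLLOW conflicts (marked CONFLICT above).

Answer: Yes. F → F ',' F with FOLLOW(F) on { ',', 'd' }; F → F d '*' with FOLLOW(F) on { ',', 'd' }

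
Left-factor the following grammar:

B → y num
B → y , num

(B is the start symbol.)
B → y B'
B' → num
B' → , num

Left-factoring transforms A → αβ₁ | αβ₂ into A → αA' and A' → β₁ | β₂
(α is the longest common prefix among the alternatives). Repeat until
no nonterminal has two alternatives with a common prefix.

Round 1: B has alternatives sharing prefix 'y'. Introduce B': B → y B'
  Add: B' → num
  Add: B' → , num

No remaining common prefixes — done.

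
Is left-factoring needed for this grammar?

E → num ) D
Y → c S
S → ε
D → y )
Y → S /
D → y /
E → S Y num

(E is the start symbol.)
Yes, D has productions with common prefix 'y'

Left-factoring is needed when two productions for the same non-terminal
share a common prefix on the right-hand side.

Productions for E:
  E → num ) D
  E → S Y num
Productions for Y:
  Y → c S
  Y → S /
Productions for D:
  D → y )
  D → y /

Found common prefix 'y' in productions for D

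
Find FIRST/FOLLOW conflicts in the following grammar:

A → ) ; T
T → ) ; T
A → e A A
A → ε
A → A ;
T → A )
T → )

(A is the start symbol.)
A FIRST/FOLLOW conflict occurs when a non-terminal N has a nullable alternative N → β (β ⇒* ε) and another alternative N → α with FIRST(α) ∩ FOLLOW(N) ≠ ∅: on such a lookahead the parser cannot decide between expanding α and letting N vanish via β.

Nullable non-terminals: A.
FIRST sets used below: FIRST(A) = { ')', ';', 'e', ε }

A: nullable alternative(s) A → ε; FOLLOW(A) = { $, ')', ';', 'e' }
  A → ) ; T: FIRST \ {ε} = { ')' } — overlaps FOLLOW(A) on { ')' }: CONFLICT
  A → e A A: FIRST \ {ε} = { 'e' } — overlaps FOLLOW(A) on { 'e' }: CONFLICT
  A → ε: FIRST \ {ε} = { } — this is the only nullable alternative, skip
  A → A ;: FIRST \ {ε} = { ')', ';', 'e' } — overlaps FOLLOW(A) on { ')', ';', 'e' }: CONFLICT

T has no nullable alternative, so no FIRST/FOLLOW check is needed there.

So the grammar has 3 FIRST/FOLLOW conflicts (marked CONFLICT above).

Answer: Yes. A → ')' ';' T with FOLLOW(A) on { ')' }; A → e A A with FOLLOW(A) on { 'e' }; A → A ';' with FOLLOW(A) on { ')', ';', 'e' }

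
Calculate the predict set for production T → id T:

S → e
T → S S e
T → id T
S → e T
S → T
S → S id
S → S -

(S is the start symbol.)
PREDICT(T → id T) = (FIRST(RHS) \ {ε}) ∪ (FOLLOW(T) if ε ∈ FIRST(RHS), i.e. RHS ⇒* ε)
FIRST(id T) = { 'id' }
ε ∉ FIRST(id T), so FOLLOW(T) is not added.
PREDICT(T → id T) = { 'id' }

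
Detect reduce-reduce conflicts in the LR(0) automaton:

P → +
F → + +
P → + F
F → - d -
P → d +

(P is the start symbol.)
No reduce-reduce conflicts

A reduce-reduce conflict occurs when an LR(0) state has two complete items [A → α .] and [B → β .] — both call for a reduction, and with no lookahead the parser cannot choose between them.

Augment with P' → P and build the canonical LR(0) collection (I0 = CLOSURE({[P' → . P]}), then GOTO on every symbol after a dot until no new states appear). It has 11 states:
  I0: { [P → . + F], [P → . +], [P → . d +], [P' → . P] }  — shift
  I1: { [F → . + +], [F → . - d -], [P → + . F], [P → + .] }  — shift, reduce
  I2: { [P' → P .] }  — accept
  I3: { [P → d . +] }  — shift
  I4: { [P → d + .] }  — reduce
  I5: { [F → + . +] }  — shift
  I6: { [F → - . d -] }  — shift
  I7: { [P → + F .] }  — reduce
  I8: { [F → - d . -] }  — shift
  I9: { [F → - d - .] }  — reduce
  I10: { [F → + + .] }  — reduce

No state contains more than one complete item.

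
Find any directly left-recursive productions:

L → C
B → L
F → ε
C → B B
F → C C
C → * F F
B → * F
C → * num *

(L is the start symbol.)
Direct left recursion occurs when N → N α for some non-terminal N (the right-hand side begins with the left-hand side itself).

L → C: starts with C
B → L: starts with L
F → ε: starts with ε
C → B B: starts with B
F → C C: starts with C
C → * F F: starts with '*'
B → * F: starts with '*'
C → * num *: starts with '*'

No direct left recursion found.

Answer: No direct left recursion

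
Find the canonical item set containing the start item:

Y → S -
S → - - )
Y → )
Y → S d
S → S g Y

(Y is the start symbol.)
{ [S → . - - )], [S → . S g Y], [Y → . )], [Y → . S -], [Y → . S d], [Y' → . Y] }

First, augment the grammar with Y' → Y
I₀ = CLOSURE({ [Y' → . Y] }):
  [Y' → . Y] has the dot before Y: add [Y → . S -], [Y → . )], [Y → . S d]
  [Y → . S -] has the dot before S: add [S → . - - )], [S → . S g Y]
No further items can be added.

I₀ = { [S → . - - )], [S → . S g Y], [Y → . )], [Y → . S -], [Y → . S d], [Y' → . Y] }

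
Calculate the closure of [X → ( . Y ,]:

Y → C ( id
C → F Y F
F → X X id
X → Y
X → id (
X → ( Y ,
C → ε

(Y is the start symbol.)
{ [C → . F Y F], [C → .], [F → . X X id], [X → ( . Y ,], [X → . ( Y ,], [X → . Y], [X → . id (], [Y → . C ( id] }

To compute CLOSURE, for each item [A → α.Bβ] where B is a non-terminal, add [B → .γ] for all productions B → γ; repeat for the newly added items until nothing changes.

Start with: [X → ( . Y ,]
  [X → ( . Y ,] has the dot before Y: add [Y → . C ( id]
  [Y → . C ( id] has the dot before C: add [C → . F Y F], [C → .]
  [C → . F Y F] has the dot before F: add [F → . X X id]
  [F → . X X id] has the dot before X: add [X → . Y], [X → . id (], [X → . ( Y ,]
No further items can be added.

CLOSURE = { [C → . F Y F], [C → .], [F → . X X id], [X → ( . Y ,], [X → . ( Y ,], [X → . Y], [X → . id (], [Y → . C ( id] }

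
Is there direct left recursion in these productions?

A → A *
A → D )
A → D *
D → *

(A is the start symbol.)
Yes, A is left-recursive

Direct left recursion occurs when N → N α for some non-terminal N (the right-hand side begins with the left-hand side itself).

A → A *: LEFT RECURSIVE (starts with A)
A → D ): starts with D
A → D *: starts with D
D → *: starts with '*'

The grammar has direct left recursion on: A.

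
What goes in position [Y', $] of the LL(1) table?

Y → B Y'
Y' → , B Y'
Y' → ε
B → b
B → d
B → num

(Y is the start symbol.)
Y' → ε

To find M[Y', $], we find productions for Y' where $ is in the predict set (PREDICT(N → α) = (FIRST(α) \ {ε}) ∪ (FOLLOW(N) if α ⇒* ε)).

Relevant sets:
  FOLLOW(Y') = { $ }

Y' → , B Y': PREDICT = { ',' }
Y' → ε: PREDICT = { $ }
  $ is in predict set, so this production goes in M[Y', $]

M[Y', $] = Y' → ε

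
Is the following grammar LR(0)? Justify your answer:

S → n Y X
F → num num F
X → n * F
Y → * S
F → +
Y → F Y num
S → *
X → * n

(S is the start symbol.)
A grammar is LR(0) if no state in the canonical LR(0) collection has:
  - both a shift item (dot before a terminal) and a complete item (shift-reduce conflict), or
  - two or more complete items (reduce-reduce conflict; the accept item [S' → S .] counts as a complete item here).

Augment with S' → S and build the canonical LR(0) collection (I0 = CLOSURE({[S' → . S]}), then GOTO on every symbol after a dot until no new states appear). It has 20 states:
  I0: { [S → . *], [S → . n Y X], [S' → . S] }  — shift
  I1: { [S → * .] }  — reduce
  I2: { [S' → S .] }  — accept
  I3: { [F → . +], [F → . num num F], [S → n . Y X], [Y → . * S], [Y → . F Y num] }  — shift
  I4: { [S → . *], [S → . n Y X], [Y → * . S] }  — shift
  I5: { [F → + .] }  — reduce
  I6: { [F → . +], [F → . num num F], [Y → . * S], [Y → . F Y num], [Y → F . Y num] }  — shift
  I7: { [S → n Y . X], [X → . * n], [X → . n * F] }  — shift
  I8: { [F → num . num F] }  — shift
  I9: { [F → . +], [F → . num num F], [F → num num . F] }  — shift
  I10: { [F → num num F .] }  — reduce
  I11: { [X → * . n] }  — shift
  I12: { [S → n Y X .] }  — reduce
  I13: { [X → n . * F] }  — shift
  I14: { [F → . +], [F → . num num F], [X → n * . F] }  — shift
  I15: { [X → n * F .] }  — reduce
  I16: { [X → * n .] }  — reduce
  I17: { [Y → F Y . num] }  — shift
  I18: { [Y → F Y num .] }  — reduce
  I19: { [Y → * S .] }  — reduce

Every state is either a pure shift/goto state or contains exactly one complete item and nothing to shift — no conflicts. The grammar is LR(0).

Answer: Yes, the grammar is LR(0)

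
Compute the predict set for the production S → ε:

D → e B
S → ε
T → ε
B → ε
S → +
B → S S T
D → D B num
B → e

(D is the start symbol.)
PREDICT(S → ε) = (FIRST(RHS) \ {ε}) ∪ (FOLLOW(S) if ε ∈ FIRST(RHS), i.e. RHS ⇒* ε)
The right-hand side is ε (FIRST(ε) = { ε }), so the predict set is FOLLOW(S) = { $, '+', 'e', 'num' }
PREDICT(S → ε) = { $, '+', 'e', 'num' }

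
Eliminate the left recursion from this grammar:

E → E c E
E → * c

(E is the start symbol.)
E is directly left-recursive. The standard transformation for
  A → A α₁ | ... | A α_m | β₁ | ... | β_n
is
  A  → β₁ A' | ... | β_n A'
  A' → α₁ A' | ... | α_m A' | ε

E → * c becomes E → * c E'
E → E c E becomes E' → c E E'
Add E' → ε

Resulting grammar:
E → * c E'
E' → c E E'
E' → ε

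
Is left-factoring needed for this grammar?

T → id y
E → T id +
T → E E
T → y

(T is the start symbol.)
Left-factoring is needed when two productions for the same non-terminal
share a common prefix on the right-hand side.

Productions for T:
  T → id y
  T → E E
  T → y

No common prefixes found.

Answer: No, left-factoring is not needed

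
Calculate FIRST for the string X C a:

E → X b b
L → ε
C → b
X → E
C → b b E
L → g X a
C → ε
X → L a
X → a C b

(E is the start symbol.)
{ 'a', 'g' }

FIRST sets of the non-terminals involved (from the grammar, by fixed-point iteration):
  FIRST(X) = { 'a', 'g' }

To compute FIRST(X C a), process the symbols left to right:
Symbol X is a non-terminal. Add FIRST(X) \ {ε} = { 'a', 'g' }
X is not nullable (ε ∉ FIRST(X)), so stop here.
FIRST(X C a) = { 'a', 'g' }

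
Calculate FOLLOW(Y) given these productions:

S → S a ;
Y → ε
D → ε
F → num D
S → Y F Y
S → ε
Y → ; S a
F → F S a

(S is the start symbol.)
{ $, 'a', 'num' }

In S → Y F Y: Y is followed by F Y, add FIRST(F Y) \ {ε} = { 'num' }
In S → Y F Y: Y is at the end, add FOLLOW(S)

The FOLLOW sets referred to above (computed the same way, to a fixed point):
  FOLLOW(S) = { $, 'a' }

Taking the union: FOLLOW(Y) = { $, 'a', 'num' }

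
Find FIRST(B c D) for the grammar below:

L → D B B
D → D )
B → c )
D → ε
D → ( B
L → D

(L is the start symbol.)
FIRST sets of the non-terminals involved (from the grammar, by fixed-point iteration):
  FIRST(B) = { 'c' }

To compute FIRST(B c D), process the symbols left to right:
Symbol B is a non-terminal. Add FIRST(B) \ {ε} = { 'c' }
B is not nullable (ε ∉ FIRST(B)), so stop here.
FIRST(B c D) = { 'c' }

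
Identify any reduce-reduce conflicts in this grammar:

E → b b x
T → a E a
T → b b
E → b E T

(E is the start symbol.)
A reduce-reduce conflict occurs when an LR(0) state has two complete items [A → α .] and [B → β .] — both call for a reduction, and with no lookahead the parser cannot choose between them.

Augment with E' → E and build the canonical LR(0) collection (I0 = CLOSURE({[E' → . E]}), then GOTO on every symbol after a dot until no new states appear). It has 12 states:
  I0: { [E → . b E T], [E → . b b x], [E' → . E] }  — shift
  I1: { [E' → E .] }  — accept
  I2: { [E → . b E T], [E → . b b x], [E → b . E T], [E → b . b x] }  — shift
  I3: { [E → b E . T], [T → . a E a], [T → . b b] }  — shift
  I4: { [E → . b E T], [E → . b b x], [E → b . E T], [E → b . b x], [E → b b . x] }  — shift
  I5: { [E → b b x .] }  — reduce
  I6: { [E → b E T .] }  — reduce
  I7: { [E → . b E T], [E → . b b x], [T → a . E a] }  — shift
  I8: { [T → b . b] }  — shift
  I9: { [T → b b .] }  — reduce
  I10: { [T → a E . a] }  — shift
  I11: { [T → a E a .] }  — reduce

No state contains more than one complete item.

Answer: No reduce-reduce conflicts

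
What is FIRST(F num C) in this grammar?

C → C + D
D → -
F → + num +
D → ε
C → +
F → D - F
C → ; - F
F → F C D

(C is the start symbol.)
{ '+', '-' }

FIRST sets of the non-terminals involved (from the grammar, by fixed-point iteration):
  FIRST(F) = { '+', '-' }

To compute FIRST(F num C), process the symbols left to right:
Symbol F is a non-terminal. Add FIRST(F) \ {ε} = { '+', '-' }
F is not nullable (ε ∉ FIRST(F)), so stop here.
FIRST(F num C) = { '+', '-' }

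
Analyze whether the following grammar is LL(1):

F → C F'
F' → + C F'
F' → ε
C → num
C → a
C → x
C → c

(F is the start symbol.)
Yes, the grammar is LL(1).

A grammar is LL(1) if for each non-terminal N with multiple productions, the predict sets of those productions are pairwise disjoint, where PREDICT(N → α) = (FIRST(α) \ {ε}) ∪ (FOLLOW(N) if α ⇒* ε).

Relevant sets:
  FOLLOW(F') = { $ }

For F':
  PREDICT(F' → '+' C F') = { '+' }
  PREDICT(F' → ε) = { $ }
For C:
  PREDICT(C → num) = { 'num' }
  PREDICT(C → a) = { 'a' }
  PREDICT(C → x) = { 'x' }
  PREDICT(C → c) = { 'c' }
F has a single production, so nothing to check there.

All predict sets are disjoint. The grammar IS LL(1).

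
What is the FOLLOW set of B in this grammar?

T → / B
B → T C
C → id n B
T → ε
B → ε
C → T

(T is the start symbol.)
{ $, '/', 'id' }

In T → / B: B is at the end, add FOLLOW(T)
In C → id n B: B is at the end, add FOLLOW(C)

The FOLLOW sets referred to above (computed the same way, to a fixed point):
  FOLLOW(T) = { $, '/', 'id' }
  FOLLOW(C) = { $, '/', 'id' }

Taking the union: FOLLOW(B) = { $, '/', 'id' }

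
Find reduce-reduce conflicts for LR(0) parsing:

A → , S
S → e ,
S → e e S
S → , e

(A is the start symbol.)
Augment with A' → A and build the canonical LR(0) collection (I0 = CLOSURE({[A' → . A]}), then GOTO on every symbol after a dot until no new states appear). It has 10 states:
  I0: { [A → . , S], [A' → . A] }  — shift
  I1: { [A → , . S], [S → . , e], [S → . e ,], [S → . e e S] }  — shift
  I2: { [A' → A .] }  — accept
  I3: { [S → , . e] }  — shift
  I4: { [A → , S .] }  — reduce
  I5: { [S → e . ,], [S → e . e S] }  — shift
  I6: { [S → e , .] }  — reduce
  I7: { [S → . , e], [S → . e ,], [S → . e e S], [S → e e . S] }  — shift
  I8: { [S → e e S .] }  — reduce
  I9: { [S → , e .] }  — reduce

No state contains more than one complete item.

Answer: No reduce-reduce conflicts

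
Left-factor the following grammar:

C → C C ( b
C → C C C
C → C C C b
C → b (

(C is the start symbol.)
Left-factoring transforms A → αβ₁ | αβ₂ into A → αA' and A' → β₁ | β₂
(α is the longest common prefix among the alternatives). Repeat until
no nonterminal has two alternatives with a common prefix.

Round 1: C has alternatives sharing prefix 'C C'. Introduce C': C → C C C'
  Add: C' → ( b
  Add: C' → C
  Add: C' → C b

Round 2: C' has alternatives sharing prefix 'C'. Introduce C'': C' → C C''
  Add: C'' → ε
  Add: C'' → b

No remaining common prefixes — done.

Resulting grammar:
C → C C C'
C' → ( b
C' → C C''
C'' → ε
C'' → b
C → b (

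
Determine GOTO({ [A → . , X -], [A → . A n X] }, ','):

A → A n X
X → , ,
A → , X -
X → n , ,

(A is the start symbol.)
GOTO(I, ',') = CLOSURE({ [A → αX.β] : [A → α.Xβ] ∈ I, X = ',' })

Items with dot before ',', with the dot advanced:
  [A → . , X -] → [A → , . X -]
Closure of the advanced items:
  [A → , . X -] has the dot before X: add [X → . , ,], [X → . n , ,]

GOTO = { [A → , . X -], [X → . , ,], [X → . n , ,] }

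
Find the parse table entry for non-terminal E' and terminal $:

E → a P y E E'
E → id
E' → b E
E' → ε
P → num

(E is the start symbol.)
To find M[E', $], we find productions for E' where $ is in the predict set (PREDICT(N → α) = (FIRST(α) \ {ε}) ∪ (FOLLOW(N) if α ⇒* ε)).

Relevant sets:
  FOLLOW(E') = { $, 'b' }

E' → b E: PREDICT = { 'b' }
E' → ε: PREDICT = { $, 'b' }
  $ is in predict set, so this production goes in M[E', $]

M[E', $] = E' → ε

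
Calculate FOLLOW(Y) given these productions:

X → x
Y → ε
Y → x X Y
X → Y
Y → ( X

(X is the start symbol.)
To compute FOLLOW(Y), find every occurrence of Y on a right-hand side N → α Y β: add FIRST(β) \ {ε}, and if β is empty or nullable also add FOLLOW(N). Iterate to a fixed point.

In Y → x X Y: Y is at the end; this adds FOLLOW(Y) to itself — nothing new
In X → Y: Y is at the end, add FOLLOW(X)

The FOLLOW sets referred to above (computed the same way, to a fixed point):
  FOLLOW(X) = { $, '(', 'x' }

Taking the union: FOLLOW(Y) = { $, '(', 'x' }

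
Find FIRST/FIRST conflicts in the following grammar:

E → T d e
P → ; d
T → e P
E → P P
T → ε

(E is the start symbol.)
A FIRST/FIRST conflict occurs when two productions N → α and N → β for the same non-terminal have FIRST(α) ∩ FIRST(β) ≠ ∅ (with ε ∈ FIRST of a nullable right-hand side, so two nullable alternatives also conflict).

FIRST sets of the non-terminals at (or reachable through a nullable prefix from) the front of some alternative:
  FIRST(T) = { 'e', ε }
  FIRST(P) = { ';' }

Productions for E:
  E → T d e: FIRST = { 'd', 'e' }
  E → P P: FIRST = { ';' }
Productions for T:
  T → e P: FIRST = { 'e' }
  T → ε: FIRST = { ε }
P has only one production, so no FIRST/FIRST conflict is possible there.

All alternatives of each non-terminal have pairwise disjoint FIRST sets.

Answer: No FIRST/FIRST conflicts.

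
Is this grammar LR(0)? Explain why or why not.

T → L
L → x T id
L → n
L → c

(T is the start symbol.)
A grammar is LR(0) if no state in the canonical LR(0) collection has:
  - both a shift item (dot before a terminal) and a complete item (shift-reduce conflict), or
  - two or more complete items (reduce-reduce conflict; the accept item [T' → T .] counts as a complete item here).

Augment with T' → T and build the canonical LR(0) collection (I0 = CLOSURE({[T' → . T]}), then GOTO on every symbol after a dot until no new states appear). It has 8 states:
  I0: { [L → . c], [L → . n], [L → . x T id], [T → . L], [T' → . T] }  — shift
  I1: { [T → L .] }  — reduce
  I2: { [T' → T .] }  — accept
  I3: { [L → c .] }  — reduce
  I4: { [L → n .] }  — reduce
  I5: { [L → . c], [L → . n], [L → . x T id], [L → x . T id], [T → . L] }  — shift
  I6: { [L → x T . id] }  — shift
  I7: { [L → x T id .] }  — reduce

Every state is either a pure shift/goto state or contains exactly one complete item and nothing to shift — no conflicts. The grammar is LR(0).

Answer: Yes, the grammar is LR(0)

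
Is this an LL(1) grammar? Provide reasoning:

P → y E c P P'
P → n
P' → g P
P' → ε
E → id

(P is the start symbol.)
Relevant sets:
  FOLLOW(P') = { $, 'g' }

For P:
  PREDICT(P → y E c P P') = { 'y' }
  PREDICT(P → n) = { 'n' }
For P':
  PREDICT(P' → g P) = { 'g' }
  PREDICT(P' → ε) = { $, 'g' }
E has a single production, so nothing to check there.

Conflict found: Predict set conflict for P': { 'g' }
The grammar is NOT LL(1).

Answer: No. Predict set conflict for P': { 'g' }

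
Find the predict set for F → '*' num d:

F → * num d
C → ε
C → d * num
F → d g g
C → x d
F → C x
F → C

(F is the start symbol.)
{ '*' }

PREDICT(F → '*' num d) = (FIRST(RHS) \ {ε}) ∪ (FOLLOW(F) if ε ∈ FIRST(RHS), i.e. RHS ⇒* ε)
FIRST('*' num d) = { '*' }
ε ∉ FIRST('*' num d), so FOLLOW(F) is not added.
PREDICT(F → '*' num d) = { '*' }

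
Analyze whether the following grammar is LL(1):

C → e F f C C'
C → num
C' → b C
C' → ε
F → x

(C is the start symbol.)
Relevant sets:
  FOLLOW(C') = { $, 'b' }

For C:
  PREDICT(C → e F f C C') = { 'e' }
  PREDICT(C → num) = { 'num' }
For C':
  PREDICT(C' → b C) = { 'b' }
  PREDICT(C' → ε) = { $, 'b' }
F has a single production, so nothing to check there.

Conflict found: Predict set conflict for C': { 'b' }
The grammar is NOT LL(1).

Answer: No. Predict set conflict for C': { 'b' }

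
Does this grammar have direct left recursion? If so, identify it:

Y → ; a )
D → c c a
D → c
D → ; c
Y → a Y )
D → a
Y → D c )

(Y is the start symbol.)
Y → ; a ): starts with ';'
D → c c a: starts with c
D → c: starts with c
D → ; c: starts with ';'
Y → a Y ): starts with a
D → a: starts with a
Y → D c ): starts with D

No direct left recursion found.

Answer: No direct left recursion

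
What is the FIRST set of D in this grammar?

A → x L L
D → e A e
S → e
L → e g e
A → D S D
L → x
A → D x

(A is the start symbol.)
{ 'e' }

From D → e A e:
  - e is a terminal: add 'e' and stop

Collecting: FIRST(D) = { 'e' }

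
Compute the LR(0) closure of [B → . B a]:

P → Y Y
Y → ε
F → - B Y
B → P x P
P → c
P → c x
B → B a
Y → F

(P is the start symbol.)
{ [B → . B a], [B → . P x P], [F → . - B Y], [P → . Y Y], [P → . c x], [P → . c], [Y → . F], [Y → .] }

To compute CLOSURE, for each item [A → α.Bβ] where B is a non-terminal, add [B → .γ] for all productions B → γ; repeat for the newly added items until nothing changes.

Start with: [B → . B a]
  [B → . B a] has the dot before B: add [B → . P x P]
  [B → . P x P] has the dot before P: add [P → . Y Y], [P → . c], [P → . c x]
  [P → . Y Y] has the dot before Y: add [Y → .], [Y → . F]
  [Y → . F] has the dot before F: add [F → . - B Y]
No further items can be added.

CLOSURE = { [B → . B a], [B → . P x P], [F → . - B Y], [P → . Y Y], [P → . c x], [P → . c], [Y → . F], [Y → .] }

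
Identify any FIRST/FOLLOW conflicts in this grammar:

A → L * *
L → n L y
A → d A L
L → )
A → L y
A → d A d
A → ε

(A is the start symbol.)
Yes. A → L '*' '*' with FOLLOW(A) on { ')', 'n' }; A → d A L with FOLLOW(A) on { 'd' }; A → L y with FOLLOW(A) on { ')', 'n' }; A → d A d with FOLLOW(A) on { 'd' }

A FIRST/FOLLOW conflict occurs when a non-terminal N has a nullable alternative N → β (β ⇒* ε) and another alternative N → α with FIRST(α) ∩ FOLLOW(N) ≠ ∅: on such a lookahead the parser cannot decide between expanding α and letting N vanish via β.

Nullable non-terminals: A.
FIRST sets used below: FIRST(L) = { ')', 'n' }

A: nullable alternative(s) A → ε; FOLLOW(A) = { $, ')', 'd', 'n' }
  A → L * *: FIRST \ {ε} = { ')', 'n' } — overlaps FOLLOW(A) on { ')', 'n' }: CONFLICT
  A → d A L: FIRST \ {ε} = { 'd' } — overlaps FOLLOW(A) on { 'd' }: CONFLICT
  A → L y: FIRST \ {ε} = { ')', 'n' } — overlaps FOLLOW(A) on { ')', 'n' }: CONFLICT
  A → d A d: FIRST \ {ε} = { 'd' } — overlaps FOLLOW(A) on { 'd' }: CONFLICT
  A → ε: FIRST \ {ε} = { } — this is the only nullable alternative, skip

L has no nullable alternative, so no FIRST/FOLLOW check is needed there.

So the grammar has 4 FIRST/FOLLOW conflicts (marked CONFLICT above).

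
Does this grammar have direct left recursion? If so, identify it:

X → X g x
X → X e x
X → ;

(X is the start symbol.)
Yes, X is left-recursive

Direct left recursion occurs when N → N α for some non-terminal N (the right-hand side begins with the left-hand side itself).

X → X g x: LEFT RECURSIVE (starts with X)
X → X e x: LEFT RECURSIVE (starts with X)
X → ;: starts with ';'

The grammar has direct left recursion on: X.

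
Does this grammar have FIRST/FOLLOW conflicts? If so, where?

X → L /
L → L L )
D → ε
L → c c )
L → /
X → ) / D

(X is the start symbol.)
Nullable non-terminals: D.
D has a nullable alternative but only one production, so nothing to check.

L, X have no nullable alternative, so no FIRST/FOLLOW check is needed there.

No FIRST/FOLLOW conflicts found.

Answer: No FIRST/FOLLOW conflicts.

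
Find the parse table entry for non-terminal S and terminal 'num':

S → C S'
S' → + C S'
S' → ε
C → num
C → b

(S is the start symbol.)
S → C S'

To find M[S, 'num'], we find productions for S where 'num' is in the predict set (PREDICT(N → α) = (FIRST(α) \ {ε}) ∪ (FOLLOW(N) if α ⇒* ε)).

Relevant sets:
  FIRST(C) = { 'b', 'num' }

S → C S': PREDICT = { 'b', 'num' }
  'num' is in predict set, so this production goes in M[S, 'num']

M[S, 'num'] = S → C S'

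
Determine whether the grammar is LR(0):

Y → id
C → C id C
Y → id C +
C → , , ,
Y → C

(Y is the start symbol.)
No. Shift-reduce conflict between [Y → C .] and [C → C . id C]

A grammar is LR(0) if no state in the canonical LR(0) collection has:
  - both a shift item (dot before a terminal) and a complete item (shift-reduce conflict), or
  - two or more complete items (reduce-reduce conflict; the accept item [Y' → Y .] counts as a complete item here).

Augment with Y' → Y and build the canonical LR(0) collection (I0 = CLOSURE({[Y' → . Y]}), then GOTO on every symbol after a dot until no new states appear). It has 11 states:
  I0: { [C → . , , ,], [C → . C id C], [Y → . C], [Y → . id C +], [Y → . id], [Y' → . Y] }  — shift
  I1: { [C → , . , ,] }  — shift
  I2: { [C → C . id C], [Y → C .] }  — shift, reduce
  I3: { [Y' → Y .] }  — accept
  I4: { [C → . , , ,], [C → . C id C], [Y → id . C +], [Y → id .] }  — shift, reduce
  I5: { [C → C . id C], [Y → id C . +] }  — shift
  I6: { [Y → id C + .] }  — reduce
  I7: { [C → . , , ,], [C → . C id C], [C → C id . C] }  — shift
  I8: { [C → C . id C], [C → C id C .] }  — shift, reduce
  I9: { [C → , , . ,] }  — shift
  I10: { [C → , , , .] }  — reduce

Conflict in state I2:
  Shift-reduce conflict between [Y → C .] and [C → C . id C]
So the grammar is NOT LR(0).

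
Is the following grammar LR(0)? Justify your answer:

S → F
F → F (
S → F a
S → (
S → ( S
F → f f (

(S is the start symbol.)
A grammar is LR(0) if no state in the canonical LR(0) collection has:
  - both a shift item (dot before a terminal) and a complete item (shift-reduce conflict), or
  - two or more complete items (reduce-reduce conflict; the accept item [S' → S .] counts as a complete item here).

Augment with S' → S and build the canonical LR(0) collection (I0 = CLOSURE({[S' → . S]}), then GOTO on every symbol after a dot until no new states appear). It has 10 states:
  I0: { [F → . F (], [F → . f f (], [S → . ( S], [S → . (], [S → . F a], [S → . F], [S' → . S] }  — shift
  I1: { [F → . F (], [F → . f f (], [S → ( . S], [S → ( .], [S → . ( S], [S → . (], [S → . F a], [S → . F] }  — shift, reduce
  I2: { [F → F . (], [S → F . a], [S → F .] }  — shift, reduce
  I3: { [S' → S .] }  — accept
  I4: { [F → f . f (] }  — shift
  I5: { [F → f f . (] }  — shift
  I6: { [F → f f ( .] }  — reduce
  I7: { [F → F ( .] }  — reduce
  I8: { [S → F a .] }  — reduce
  I9: { [S → ( S .] }  — reduce

Conflict in state I1:
  Shift-reduce conflict between [S → ( .] and [F → . f f (]
So the grammar is NOT LR(0).

Answer: No. Shift-reduce conflict between [S → ( .] and [F → . f f (]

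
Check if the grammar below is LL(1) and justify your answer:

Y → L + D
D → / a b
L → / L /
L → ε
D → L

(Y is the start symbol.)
A grammar is LL(1) if for each non-terminal N with multiple productions, the predict sets of those productions are pairwise disjoint, where PREDICT(N → α) = (FIRST(α) \ {ε}) ∪ (FOLLOW(N) if α ⇒* ε).

Relevant sets:
  FIRST(L) = { '/', ε }
  FOLLOW(D) = { $ }
  FOLLOW(L) = { $, '+', '/' }

For D:
  PREDICT(D → '/' a b) = { '/' }
  PREDICT(D → L) = { $, '/' }
For L:
  PREDICT(L → '/' L '/') = { '/' }
  PREDICT(L → ε) = { $, '+', '/' }
Y has a single production, so nothing to check there.

Conflict found: Predict set conflict for D: { '/' }
The grammar is NOT LL(1).

Answer: No. Predict set conflict for D: { '/' }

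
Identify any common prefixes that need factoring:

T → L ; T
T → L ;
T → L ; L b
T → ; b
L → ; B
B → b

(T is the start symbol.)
Yes, T has productions with common prefix 'L ;'

Left-factoring is needed when two productions for the same non-terminal
share a common prefix on the right-hand side.

Productions for T:
  T → L ; T
  T → L ;
  T → L ; L b
  T → ; b

Found common prefix 'L ;' in productions for T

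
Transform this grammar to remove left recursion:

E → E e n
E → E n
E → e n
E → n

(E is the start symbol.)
E → e n E'
E → n E'
E' → e n E'
E' → n E'
E' → ε

E is directly left-recursive. The standard transformation for
  A → A α₁ | ... | A α_m | β₁ | ... | β_n
is
  A  → β₁ A' | ... | β_n A'
  A' → α₁ A' | ... | α_m A' | ε

E → e n becomes E → e n E'
E → n becomes E → n E'
E → E e n becomes E' → e n E'
E → E n becomes E' → n E'
Add E' → ε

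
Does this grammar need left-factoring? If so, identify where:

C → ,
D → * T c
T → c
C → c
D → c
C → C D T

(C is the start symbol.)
Left-factoring is needed when two productions for the same non-terminal
share a common prefix on the right-hand side.

Productions for C:
  C → ,
  C → c
  C → C D T
Productions for D:
  D → * T c
  D → c

No common prefixes found.

Answer: No, left-factoring is not needed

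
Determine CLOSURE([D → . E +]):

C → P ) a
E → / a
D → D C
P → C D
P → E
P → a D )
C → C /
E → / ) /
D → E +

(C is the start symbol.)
To compute CLOSURE, for each item [A → α.Bβ] where B is a non-terminal, add [B → .γ] for all productions B → γ; repeat for the newly added items until nothing changes.

Start with: [D → . E +]
  [D → . E +] has the dot before E: add [E → . / a], [E → . / ) /]
No further items can be added.

CLOSURE = { [D → . E +], [E → . / ) /], [E → . / a] }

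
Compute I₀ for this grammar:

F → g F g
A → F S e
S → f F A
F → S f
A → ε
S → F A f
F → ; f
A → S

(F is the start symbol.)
{ [F → . ; f], [F → . S f], [F → . g F g], [F' → . F], [S → . F A f], [S → . f F A] }

First, augment the grammar with F' → F
I₀ = CLOSURE({ [F' → . F] }):
  [F' → . F] has the dot before F: add [F → . g F g], [F → . S f], [F → . ; f]
  [F → . S f] has the dot before S: add [S → . f F A], [S → . F A f]
No further items can be added.

I₀ = { [F → . ; f], [F → . S f], [F → . g F g], [F' → . F], [S → . F A f], [S → . f F A] }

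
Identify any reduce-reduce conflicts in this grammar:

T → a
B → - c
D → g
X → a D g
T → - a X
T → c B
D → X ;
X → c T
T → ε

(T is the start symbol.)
No reduce-reduce conflicts

Augment with T' → T and build the canonical LR(0) collection (I0 = CLOSURE({[T' → . T]}), then GOTO on every symbol after a dot until no new states appear). It has 18 states:
  I0: { [T → . - a X], [T → . a], [T → . c B], [T → .], [T' → . T] }  — shift, reduce
  I1: { [T → - . a X] }  — shift
  I2: { [T' → T .] }  — accept
  I3: { [T → a .] }  — reduce
  I4: { [B → . - c], [T → c . B] }  — shift
  I5: { [B → - . c] }  — shift
  I6: { [T → c B .] }  — reduce
  I7: { [B → - c .] }  — reduce
  I8: { [T → - a . X], [X → . a D g], [X → . c T] }  — shift
  I9: { [T → - a X .] }  — reduce
  I10: { [D → . X ;], [D → . g], [X → . a D g], [X → . c T], [X → a . D g] }  — shift
  I11: { [T → . - a X], [T → . a], [T → . c B], [T → .], [X → c . T] }  — shift, reduce
  I12: { [X → c T .] }  — reduce
  I13: { [X → a D . g] }  — shift
  I14: { [D → X . ;] }  — shift
  I15: { [D → g .] }  — reduce
  I16: { [D → X ; .] }  — reduce
  I17: { [X → a D g .] }  — reduce

No state contains more than one complete item.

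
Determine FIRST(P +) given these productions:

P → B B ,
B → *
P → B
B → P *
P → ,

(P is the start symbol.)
FIRST sets of the non-terminals involved (from the grammar, by fixed-point iteration):
  FIRST(P) = { '*', ',' }

To compute FIRST(P +), process the symbols left to right:
Symbol P is a non-terminal. Add FIRST(P) \ {ε} = { '*', ',' }
P is not nullable (ε ∉ FIRST(P)), so stop here.
FIRST(P +) = { '*', ',' }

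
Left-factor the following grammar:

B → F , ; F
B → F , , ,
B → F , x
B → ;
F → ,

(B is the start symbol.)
B → F , B'
B' → ; F
B' → , ,
B' → x
B → ;
F → ,

Left-factoring transforms A → αβ₁ | αβ₂ into A → αA' and A' → β₁ | β₂
(α is the longest common prefix among the alternatives). Repeat until
no nonterminal has two alternatives with a common prefix.

Round 1: B has alternatives sharing prefix 'F ,'. Introduce B': B → F , B'
  Add: B' → ; F
  Add: B' → , ,
  Add: B' → x

No remaining common prefixes — done.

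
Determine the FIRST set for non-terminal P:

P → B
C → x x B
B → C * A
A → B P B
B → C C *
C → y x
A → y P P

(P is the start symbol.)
{ 'x', 'y' }

FIRST sets of the other non-terminals involved (by the same procedure, iterated to a fixed point):
  FIRST(B) = { 'x', 'y' }

From P → B:
  - B is a non-terminal: add FIRST(B) \ {ε} = { 'x', 'y' }
    B is not nullable, so stop

Collecting: FIRST(P) = { 'x', 'y' }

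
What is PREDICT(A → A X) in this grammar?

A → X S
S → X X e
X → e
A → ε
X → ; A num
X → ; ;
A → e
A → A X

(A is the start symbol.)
{ ';', 'e' }

PREDICT(A → A X) = (FIRST(RHS) \ {ε}) ∪ (FOLLOW(A) if ε ∈ FIRST(RHS), i.e. RHS ⇒* ε)
FIRST(A) = { ';', 'e', ε }
FIRST(X) = { ';', 'e' }
FIRST(A X) = { ';', 'e' }
ε ∉ FIRST(A X), so FOLLOW(A) is not added.
PREDICT(A → A X) = { ';', 'e' }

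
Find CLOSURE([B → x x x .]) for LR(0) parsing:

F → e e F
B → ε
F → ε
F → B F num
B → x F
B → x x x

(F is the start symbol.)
Start with: [B → x x x .]
The dot is at the end, so nothing is added.

CLOSURE = { [B → x x x .] }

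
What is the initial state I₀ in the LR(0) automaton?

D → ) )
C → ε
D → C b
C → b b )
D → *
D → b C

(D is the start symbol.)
First, augment the grammar with D' → D
I₀ = CLOSURE({ [D' → . D] }):
  [D' → . D] has the dot before D: add [D → . ) )], [D → . C b], [D → . *], [D → . b C]
  [D → . C b] has the dot before C: add [C → .], [C → . b b )]
No further items can be added.

I₀ = { [C → . b b )], [C → .], [D → . ) )], [D → . *], [D → . C b], [D → . b C], [D' → . D] }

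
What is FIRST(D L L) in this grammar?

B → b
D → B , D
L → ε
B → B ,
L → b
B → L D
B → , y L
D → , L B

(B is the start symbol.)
FIRST sets of the non-terminals involved (from the grammar, by fixed-point iteration):
  FIRST(D) = { ',', 'b' }

To compute FIRST(D L L), process the symbols left to right:
Symbol D is a non-terminal. Add FIRST(D) \ {ε} = { ',', 'b' }
D is not nullable (ε ∉ FIRST(D)), so stop here.
FIRST(D L L) = { ',', 'b' }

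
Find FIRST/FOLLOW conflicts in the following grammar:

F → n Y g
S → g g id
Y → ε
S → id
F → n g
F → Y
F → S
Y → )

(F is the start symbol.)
No FIRST/FOLLOW conflicts.

Nullable non-terminals: F, Y.
FIRST sets used below: FIRST(Y) = { ')', ε }, FIRST(S) = { 'g', 'id' }

F: nullable alternative(s) F → Y; FOLLOW(F) = { $ }
  F → n Y g: FIRST \ {ε} = { 'n' } — disjoint from FOLLOW(F)
  F → n g: FIRST \ {ε} = { 'n' } — disjoint from FOLLOW(F)
  F → Y: FIRST \ {ε} = { ')' } — this is the only nullable alternative, skip
  F → S: FIRST \ {ε} = { 'g', 'id' } — disjoint from FOLLOW(F)

Y: nullable alternative(s) Y → ε; FOLLOW(Y) = { $, 'g' }
  Y → ε: FIRST \ {ε} = { } — this is the only nullable alternative, skip
  Y → ): FIRST \ {ε} = { ')' } — disjoint from FOLLOW(Y)

S has no nullable alternative, so no FIRST/FOLLOW check is needed there.

No FIRST/FOLLOW conflicts found.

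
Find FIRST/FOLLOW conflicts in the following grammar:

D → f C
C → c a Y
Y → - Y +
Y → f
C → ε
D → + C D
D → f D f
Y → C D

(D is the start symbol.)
Nullable non-terminals: C.

C: nullable alternative(s) C → ε; FOLLOW(C) = { $, '+', 'f' }
  C → c a Y: FIRST \ {ε} = { 'c' } — disjoint from FOLLOW(C)
  C → ε: FIRST \ {ε} = { } — this is the only nullable alternative, skip

D, Y have no nullable alternative, so no FIRST/FOLLOW check is needed there.

No FIRST/FOLLOW conflicts found.

Answer: No FIRST/FOLLOW conflicts.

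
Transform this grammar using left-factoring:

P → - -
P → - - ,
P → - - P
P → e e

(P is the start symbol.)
P → - - P'
P' → ε
P' → ,
P' → P
P → e e

Left-factoring transforms A → αβ₁ | αβ₂ into A → αA' and A' → β₁ | β₂
(α is the longest common prefix among the alternatives). Repeat until
no nonterminal has two alternatives with a common prefix.

Round 1: P has alternatives sharing prefix '- -'. Introduce P': P → - - P'
  Add: P' → ε
  Add: P' → ,
  Add: P' → P

No remaining common prefixes — done.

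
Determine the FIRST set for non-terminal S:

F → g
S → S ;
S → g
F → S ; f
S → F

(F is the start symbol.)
{ 'g' }

To compute FIRST(S), examine every production with S on the left-hand side, reading each right-hand side left to right until a non-nullable symbol is reached.

FIRST sets of the other non-terminals involved (by the same procedure, iterated to a fixed point):
  FIRST(F) = { 'g' }

From S → S ;:
  - S is the symbol being defined: contributes nothing new
    S is not nullable, so stop
From S → g:
  - g is a terminal: add 'g' and stop
From S → F:
  - F is a non-terminal: add FIRST(F) \ {ε} = { 'g' }
    F is not nullable, so stop

Collecting: FIRST(S) = { 'g' }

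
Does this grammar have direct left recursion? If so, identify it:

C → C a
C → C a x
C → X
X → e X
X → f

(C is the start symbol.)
Yes, C is left-recursive

Direct left recursion occurs when N → N α for some non-terminal N (the right-hand side begins with the left-hand side itself).

C → C a: LEFT RECURSIVE (starts with C)
C → C a x: LEFT RECURSIVE (starts with C)
C → X: starts with X
X → e X: starts with e
X → f: starts with f

The grammar has direct left recursion on: C.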